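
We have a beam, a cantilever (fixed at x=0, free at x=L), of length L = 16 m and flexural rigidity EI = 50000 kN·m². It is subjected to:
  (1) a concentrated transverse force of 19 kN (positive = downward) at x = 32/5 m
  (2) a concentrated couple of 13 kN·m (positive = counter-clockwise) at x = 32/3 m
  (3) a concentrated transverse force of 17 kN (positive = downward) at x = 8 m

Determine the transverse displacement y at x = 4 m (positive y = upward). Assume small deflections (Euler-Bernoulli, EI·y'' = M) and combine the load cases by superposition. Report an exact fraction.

Load 1 — point force P=19 kN at a=32/5 m (b=L-a=48/5):
  y_1 = -Px²(3a-x)/(6EI)  [x≤a] = -19·4²·(3·(32/5)-4)/(6·50000) = -722/46875 m
Load 2 — applied couple M₀=13 kN·m at a=32/3 m (b=L-a=16/3):
  y_2 = M₀x²/(2EI)  [x≤a] = 13·4²/(2·50000) = 13/6250 m
Load 3 — point force P=17 kN at a=8 m (b=L-a=8):
  y_3 = -Px²(3a-x)/(6EI)  [x≤a] = -17·4²·(3·8-4)/(6·50000) = -34/1875 m
Superposition: y = Σ y_i = -983/31250 m ≈ -0.031456 m

y(4) = -983/31250 m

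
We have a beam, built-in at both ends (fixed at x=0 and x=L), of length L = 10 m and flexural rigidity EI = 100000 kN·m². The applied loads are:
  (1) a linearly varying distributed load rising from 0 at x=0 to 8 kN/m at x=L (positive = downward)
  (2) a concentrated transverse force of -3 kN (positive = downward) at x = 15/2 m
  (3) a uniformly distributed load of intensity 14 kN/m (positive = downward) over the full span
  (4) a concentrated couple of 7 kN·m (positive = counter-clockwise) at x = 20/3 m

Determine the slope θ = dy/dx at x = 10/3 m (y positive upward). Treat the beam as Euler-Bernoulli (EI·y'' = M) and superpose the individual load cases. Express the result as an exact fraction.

θ(10/3) = -22019/19440000 rad

Load 1 — triangular load w₀=8 kN/m (0→w₀ over full span):
  θ_1 = -w₀(2x(L-x)(L-2x)(x+2L)+x²(L-x)²)/(120LEI) = -8·(2·(10/3)·(10-(10/3))·(10-2·(10/3))·((10/3)+2·10)+(10/3)²·(10-(10/3))²)/(120·10·100000) = -8/30375 rad
Load 2 — point force P=-3 kN at a=15/2 m (b=L-a=5/2):
  θ_2 = -Pb²x(2aL-(3a+b)x)/(2L³EI)  [x≤a] = -(-3)·(5/2)²·(10/3)·(2·(15/2)·10-(3·(15/2)+(5/2))·(10/3))/(2·10³·100000) = 1/48000 rad
Load 3 — uniform load w=14 kN/m over full span:
  θ_3 = -wx(L-x)(L-2x)/(12EI) = -14·(10/3)·(10-(10/3))·(10-2·(10/3))/(12·100000) = -7/8100 rad
Load 4 — applied couple M₀=7 kN·m at a=20/3 m (b=L-a=10/3):
  θ_4 = (R_Ax²/2 - M_Ax)/EI  [x≤a] with R_A=14/15, M_A=7/3 = ((14/15)·(10/3)²/2 - (7/3)·(10/3))/100000 = -7/270000 rad
Superposition: θ = Σ θ_i = -22019/19440000 rad ≈ -0.001133 rad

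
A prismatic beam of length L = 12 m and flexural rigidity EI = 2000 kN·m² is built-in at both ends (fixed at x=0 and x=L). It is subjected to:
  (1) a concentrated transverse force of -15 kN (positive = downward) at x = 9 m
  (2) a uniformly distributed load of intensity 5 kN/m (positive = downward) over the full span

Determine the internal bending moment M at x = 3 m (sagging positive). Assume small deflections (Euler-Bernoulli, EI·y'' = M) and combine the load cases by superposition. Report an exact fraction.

M(3) = 285/32 kN·m

Load 1 — point force P=-15 kN at a=9 m (b=L-a=3):
  M_1 = Pb²(3a+b)x/L³ - Pab²/L²  [x≤a] = (-15)·3²·(3·9+3)·3/12³ - (-15)·9·3²/12² = 45/32 kN·m
Load 2 — uniform load w=5 kN/m over full span:
  M_2 = wLx/2 - wL²/12 - wx²/2 = 5·12·3/2 - 5·12²/12 - 5·3²/2 = 15/2 kN·m
Superposition: M = Σ M_i = 285/32 kN·m ≈ 8.906250 kN·m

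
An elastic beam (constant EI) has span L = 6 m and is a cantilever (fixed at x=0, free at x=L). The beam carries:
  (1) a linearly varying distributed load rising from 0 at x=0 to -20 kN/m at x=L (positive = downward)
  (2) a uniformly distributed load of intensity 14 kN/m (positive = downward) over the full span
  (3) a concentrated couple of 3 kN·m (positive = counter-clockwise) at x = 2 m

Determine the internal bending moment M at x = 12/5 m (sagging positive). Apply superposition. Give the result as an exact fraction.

M(12/5) = 324/25 kN·m

Load 1 — triangular load w₀=-20 kN/m (0→w₀ over full span):
  M_1 = w₀Lx/2 - w₀L²/3 - w₀x³/(6L) = (-20)·6·(12/5)/2 - (-20)·6²/3 - (-20)·(12/5)³/(6·6) = 2592/25 kN·m
Load 2 — uniform load w=14 kN/m over full span:
  M_2 = -w(L-x)²/2 = -14·(6-(12/5))²/2 = -2268/25 kN·m
Load 3 — applied couple M₀=3 kN·m at a=2 m (b=L-a=4):
  M_3 = 0  [x>a] = 0 kN·m
Superposition: M = Σ M_i = 324/25 kN·m ≈ 12.960000 kN·m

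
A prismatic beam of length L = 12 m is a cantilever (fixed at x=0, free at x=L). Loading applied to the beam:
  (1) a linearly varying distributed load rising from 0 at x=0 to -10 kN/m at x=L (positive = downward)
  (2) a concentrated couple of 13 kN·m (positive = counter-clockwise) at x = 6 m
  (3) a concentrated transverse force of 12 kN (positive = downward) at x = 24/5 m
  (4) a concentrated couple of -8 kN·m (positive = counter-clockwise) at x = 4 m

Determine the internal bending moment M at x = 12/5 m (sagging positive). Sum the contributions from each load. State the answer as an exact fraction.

Load 1 — triangular load w₀=-10 kN/m (0→w₀ over full span):
  M_1 = w₀Lx/2 - w₀L²/3 - w₀x³/(6L) = (-10)·12·(12/5)/2 - (-10)·12²/3 - (-10)·(12/5)³/(6·12) = 8448/25 kN·m
Load 2 — applied couple M₀=13 kN·m at a=6 m (b=L-a=6):
  M_2 = M₀  [x≤a] = 13 = 13 kN·m
Load 3 — point force P=12 kN at a=24/5 m (b=L-a=36/5):
  M_3 = -P(a-x)  [x≤a] = -12·((24/5)-(12/5)) = -144/5 kN·m
Load 4 — applied couple M₀=-8 kN·m at a=4 m (b=L-a=8):
  M_4 = M₀  [x≤a] = (-8) = -8 kN·m
Superposition: M = Σ M_i = 7853/25 kN·m ≈ 314.120000 kN·m

M(12/5) = 7853/25 kN·m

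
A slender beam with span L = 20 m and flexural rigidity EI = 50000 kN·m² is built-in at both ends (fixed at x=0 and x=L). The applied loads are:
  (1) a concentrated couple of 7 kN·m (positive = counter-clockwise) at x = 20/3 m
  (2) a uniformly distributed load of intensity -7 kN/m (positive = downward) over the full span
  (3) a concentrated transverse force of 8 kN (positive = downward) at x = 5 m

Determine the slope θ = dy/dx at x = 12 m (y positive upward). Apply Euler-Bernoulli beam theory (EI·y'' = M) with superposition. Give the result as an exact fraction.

Load 1 — applied couple M₀=7 kN·m at a=20/3 m (b=L-a=40/3):
  θ_1 = (R_Ax²/2 - M_Ax - M₀(x-a))/EI  [x>a] with R_A=7/15, M_A=0 = ((7/15)·12²/2 - 0·12 - 7·(12-(20/3)))/50000 = -7/93750 rad
Load 2 — uniform load w=-7 kN/m over full span:
  θ_2 = -wx(L-x)(L-2x)/(12EI) = -(-7)·12·(20-12)·(20-2·12)/(12·50000) = -14/3125 rad
Load 3 — point force P=8 kN at a=5 m (b=L-a=15):
  θ_3 = Pa²(L-x)(2bL-(3b+a)(L-x))/(2L³EI)  [x>a] = 8·5²·(20-12)·(2·15·20-(3·15+5)·(20-12))/(2·20³·50000) = 1/2500 rad
Superposition: θ = Σ θ_i = -779/187500 rad ≈ -0.004155 rad

θ(12) = -779/187500 rad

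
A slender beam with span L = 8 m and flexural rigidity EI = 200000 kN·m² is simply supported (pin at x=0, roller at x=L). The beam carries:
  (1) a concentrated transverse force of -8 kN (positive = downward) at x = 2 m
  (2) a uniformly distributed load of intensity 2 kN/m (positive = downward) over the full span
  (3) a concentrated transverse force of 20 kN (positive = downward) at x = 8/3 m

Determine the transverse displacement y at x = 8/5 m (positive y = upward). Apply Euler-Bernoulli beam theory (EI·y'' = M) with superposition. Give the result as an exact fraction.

y(8/5) = -221429/316406250 m

Load 1 — point force P=-8 kN at a=2 m (b=L-a=6):
  y_1 = -Pbx(L²-b²-x²)/(6LEI)  [x≤a] = -(-8)·6·(8/5)·(8²-6²-(8/5)²)/(6·8·200000) = 159/781250 m
Load 2 — uniform load w=2 kN/m over full span:
  y_2 = -wx(L³-2Lx²+x³)/(24EI) = -2·(8/5)·(8³-2·8·(8/5)²+(8/5)³)/(24·200000) = -1856/5859375 m
Load 3 — point force P=20 kN at a=8/3 m (b=L-a=16/3):
  y_3 = -Pbx(L²-b²-x²)/(6LEI)  [x≤a] = -20·(16/3)·(8/5)·(8²-(16/3)²-(8/5)²)/(6·8·200000) = -3712/6328125 m
Superposition: y = Σ y_i = -221429/316406250 m ≈ -0.000700 m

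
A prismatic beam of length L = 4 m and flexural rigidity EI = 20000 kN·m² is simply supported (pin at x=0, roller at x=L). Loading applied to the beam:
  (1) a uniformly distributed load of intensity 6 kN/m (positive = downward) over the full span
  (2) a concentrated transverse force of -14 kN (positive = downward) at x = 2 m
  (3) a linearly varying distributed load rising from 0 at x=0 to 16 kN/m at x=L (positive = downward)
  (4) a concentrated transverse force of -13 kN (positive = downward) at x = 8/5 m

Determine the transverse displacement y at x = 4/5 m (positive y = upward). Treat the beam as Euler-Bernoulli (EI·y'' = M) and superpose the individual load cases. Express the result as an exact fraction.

y(4/5) = -37039/117187500 m

Load 1 — uniform load w=6 kN/m over full span:
  y_1 = -wx(L³-2Lx²+x³)/(24EI) = -6·(4/5)·(4³-2·4·(4/5)²+(4/5)³)/(24·20000) = -232/390625 m
Load 2 — point force P=-14 kN at a=2 m (b=L-a=2):
  y_2 = -Pbx(L²-b²-x²)/(6LEI)  [x≤a] = -(-14)·2·(4/5)·(4²-2²-(4/5)²)/(6·4·20000) = 497/937500 m
Load 3 — triangular load w₀=16 kN/m (0→w₀ over full span):
  y_3 = -w₀x(7L⁴-10L²x²+3x⁴)/(360LEI) = -16·(4/5)·(7·4⁴-10·4²·(4/5)²+3·(4/5)⁴)/(360·4·20000) = -22016/29296875 m
Load 4 — point force P=-13 kN at a=8/5 m (b=L-a=12/5):
  y_4 = -Pbx(L²-b²-x²)/(6LEI)  [x≤a] = -(-13)·(12/5)·(4/5)·(4²-(12/5)²-(4/5)²)/(6·4·20000) = 39/78125 m
Superposition: y = Σ y_i = -37039/117187500 m ≈ -0.000316 m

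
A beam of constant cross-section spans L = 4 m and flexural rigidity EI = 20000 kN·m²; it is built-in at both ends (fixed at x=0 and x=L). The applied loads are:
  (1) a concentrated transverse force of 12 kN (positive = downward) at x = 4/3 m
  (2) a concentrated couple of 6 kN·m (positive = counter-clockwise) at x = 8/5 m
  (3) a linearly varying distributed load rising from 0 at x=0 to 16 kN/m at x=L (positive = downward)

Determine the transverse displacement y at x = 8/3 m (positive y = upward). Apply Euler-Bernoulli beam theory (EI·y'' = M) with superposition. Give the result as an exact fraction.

y(8/3) = -1058/3796875 m

Load 1 — point force P=12 kN at a=4/3 m (b=L-a=8/3):
  y_1 = -Pa²(L-x)²(3bL-(3b+a)(L-x))/(6L³EI)  [x>a] = -12·(4/3)²·(4-(8/3))²·(3·(8/3)·4-(3·(8/3)+(4/3))·(4-(8/3)))/(6·4³·20000) = -44/455625 m
Load 2 — applied couple M₀=6 kN·m at a=8/5 m (b=L-a=12/5):
  y_2 = (R_Ax³/6 - M_Ax²/2 - M₀(x-a)²/2)/EI  [x>a] with R_A=54/25, M_A=18/25 = ((54/25)·(8/3)³/6 - (18/25)·(8/3)²/2 - 6·((8/3)-(8/5))²/2)/20000 = 2/46875 m
Load 3 — triangular load w₀=16 kN/m (0→w₀ over full span):
  y_3 = -w₀x²(L-x)²(x+2L)/(120LEI) = -16·(8/3)²·(4-(8/3))²·((8/3)+2·4)/(120·4·20000) = -512/2278125 m
Superposition: y = Σ y_i = -1058/3796875 m ≈ -0.000279 m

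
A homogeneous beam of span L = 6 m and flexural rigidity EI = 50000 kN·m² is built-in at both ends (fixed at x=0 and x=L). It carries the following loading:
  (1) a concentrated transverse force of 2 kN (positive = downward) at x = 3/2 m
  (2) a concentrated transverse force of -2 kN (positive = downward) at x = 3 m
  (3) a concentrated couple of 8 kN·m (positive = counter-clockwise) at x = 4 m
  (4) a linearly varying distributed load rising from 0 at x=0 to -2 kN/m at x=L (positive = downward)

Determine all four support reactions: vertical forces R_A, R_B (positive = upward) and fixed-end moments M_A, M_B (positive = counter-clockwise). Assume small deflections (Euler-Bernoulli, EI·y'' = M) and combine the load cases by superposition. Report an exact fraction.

Load 1 — point force P=2 kN at a=3/2 m (b=L-a=9/2):
  R_A = Pb²(3a+b)/L³ = 2·(9/2)²·(3·(3/2)+(9/2))/6³ = 27/16 kN
  M_A = Pab²/L² = 2·(3/2)·(9/2)²/6² = 27/16 kN·m
  R_B = Pa²(a+3b)/L³ = 2·(3/2)²·((3/2)+3·(9/2))/6³ = 5/16 kN
  M_B = -Pa²b/L² = -2·(3/2)²·(9/2)/6² = -9/16 kN·m
Load 2 — point force P=-2 kN at a=3 m (b=L-a=3):
  R_A = Pb²(3a+b)/L³ = (-2)·3²·(3·3+3)/6³ = -1 kN
  M_A = Pab²/L² = (-2)·3·3²/6² = -3/2 kN·m
  R_B = Pa²(a+3b)/L³ = (-2)·3²·(3+3·3)/6³ = -1 kN
  M_B = -Pa²b/L² = -(-2)·3²·3/6² = 3/2 kN·m
Load 3 — applied couple M₀=8 kN·m at a=4 m (b=L-a=2):
  R_A = 6M₀ab/L³ = 6·8·4·2/6³ = 16/9 kN
  M_A = M₀b(2a-b)/L² = 8·2·(2·4-2)/6² = 8/3 kN·m
  R_B = -6M₀ab/L³ = -6·8·4·2/6³ = -16/9 kN
  M_B = M₀a(2b-a)/L² = 8·4·(2·2-4)/6² = 0 kN·m
Load 4 — triangular load w₀=-2 kN/m (0→w₀ over full span):
  R_A = 3w₀L/20 = 3·(-2)·6/20 = -9/5 kN
  M_A = w₀L²/30 = (-2)·6²/30 = -12/5 kN·m
  R_B = 7w₀L/20 = 7·(-2)·6/20 = -21/5 kN
  M_B = -w₀L²/20 = -(-2)·6²/20 = 18/5 kN·m
Superposition: R_A = 479/720 kN, M_A = 109/240 kN·m, R_B = -4799/720 kN, M_B = 363/80 kN·m

R_A = 479/720 kN, M_A = 109/240 kN·m, R_B = -4799/720 kN, M_B = 363/80 kN·m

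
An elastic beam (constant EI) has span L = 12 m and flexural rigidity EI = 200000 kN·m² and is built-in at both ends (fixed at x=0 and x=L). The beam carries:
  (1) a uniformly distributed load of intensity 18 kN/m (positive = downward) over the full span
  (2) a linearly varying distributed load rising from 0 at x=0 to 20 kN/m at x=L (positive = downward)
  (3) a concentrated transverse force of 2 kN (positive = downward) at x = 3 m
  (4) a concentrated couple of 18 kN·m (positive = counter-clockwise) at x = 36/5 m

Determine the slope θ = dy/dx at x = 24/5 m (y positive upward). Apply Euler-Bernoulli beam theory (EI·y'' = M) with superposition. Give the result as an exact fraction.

θ(24/5) = -2052/1953125 rad

Load 1 — uniform load w=18 kN/m over full span:
  θ_1 = -wx(L-x)(L-2x)/(12EI) = -18·(24/5)·(12-(24/5))·(12-2·(24/5))/(12·200000) = -243/390625 rad
Load 2 — triangular load w₀=20 kN/m (0→w₀ over full span):
  θ_2 = -w₀(2x(L-x)(L-2x)(x+2L)+x²(L-x)²)/(120LEI) = -20·(2·(24/5)·(12-(24/5))·(12-2·(24/5))·((24/5)+2·12)+(24/5)²·(12-(24/5))²)/(120·12·200000) = -162/390625 rad
Load 3 — point force P=2 kN at a=3 m (b=L-a=9):
  θ_3 = Pa²(L-x)(2bL-(3b+a)(L-x))/(2L³EI)  [x>a] = 2·3²·(12-(24/5))·(2·9·12-(3·9+3)·(12-(24/5)))/(2·12³·200000) = 0 rad
Load 4 — applied couple M₀=18 kN·m at a=36/5 m (b=L-a=24/5):
  θ_4 = (R_Ax²/2 - M_Ax)/EI  [x≤a] with R_A=54/25, M_A=144/25 = ((54/25)·(24/5)²/2 - (144/25)·(24/5))/200000 = -27/1953125 rad
Superposition: θ = Σ θ_i = -2052/1953125 rad ≈ -0.001051 rad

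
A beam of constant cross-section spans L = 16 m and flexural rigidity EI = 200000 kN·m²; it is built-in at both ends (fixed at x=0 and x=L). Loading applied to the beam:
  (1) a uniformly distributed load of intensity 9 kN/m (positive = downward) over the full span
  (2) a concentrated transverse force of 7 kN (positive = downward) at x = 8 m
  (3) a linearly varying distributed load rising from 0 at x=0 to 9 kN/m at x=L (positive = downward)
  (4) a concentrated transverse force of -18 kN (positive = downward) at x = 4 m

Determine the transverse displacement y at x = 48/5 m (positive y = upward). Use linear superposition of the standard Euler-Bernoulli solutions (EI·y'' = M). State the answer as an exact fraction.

y(48/5) = -1561436/146484375 m

Load 1 — uniform load w=9 kN/m over full span:
  y_1 = -wx²(L-x)²/(24EI) = -9·(48/5)²·(16-(48/5))²/(24·200000) = -13824/1953125 m
Load 2 — point force P=7 kN at a=8 m (b=L-a=8):
  y_2 = -Pa²(L-x)²(3bL-(3b+a)(L-x))/(6L³EI)  [x>a] = -7·8²·(16-(48/5))²·(3·8·16-(3·8+8)·(16-(48/5)))/(6·16³·200000) = -784/1171875 m
Load 3 — triangular load w₀=9 kN/m (0→w₀ over full span):
  y_3 = -w₀x²(L-x)²(x+2L)/(120LEI) = -9·(48/5)²·(16-(48/5))²·((48/5)+2·16)/(120·16·200000) = -179712/48828125 m
Load 4 — point force P=-18 kN at a=4 m (b=L-a=12):
  y_4 = -Pa²(L-x)²(3bL-(3b+a)(L-x))/(6L³EI)  [x>a] = -(-18)·4²·(16-(48/5))²·(3·12·16-(3·12+4)·(16-(48/5)))/(6·16³·200000) = 12/15625 m
Superposition: y = Σ y_i = -1561436/146484375 m ≈ -0.010659 m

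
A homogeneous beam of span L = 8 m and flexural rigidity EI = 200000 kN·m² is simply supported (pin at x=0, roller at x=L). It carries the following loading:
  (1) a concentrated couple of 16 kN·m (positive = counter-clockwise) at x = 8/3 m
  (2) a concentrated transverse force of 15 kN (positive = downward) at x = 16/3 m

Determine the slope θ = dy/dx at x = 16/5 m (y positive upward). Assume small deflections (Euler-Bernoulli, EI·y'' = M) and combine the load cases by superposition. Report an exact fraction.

Load 1 — applied couple M₀=16 kN·m at a=8/3 m (b=L-a=16/3):
  θ_1 = (M₀x²/(2L)-M₀(x-a)+C₁)/EI  [x>a] with C₁=M₀(3b²-L²)/(6L)=64/9 = (16·(16/5)²/(2·8)-16·((16/5)-(8/3))+(64/9))/200000 = 31/703125 rad
Load 2 — point force P=15 kN at a=16/3 m (b=L-a=8/3):
  θ_2 = -Pb(L²-b²-3x²)/(6LEI)  [x≤a] = -15·(8/3)·(8²-(8/3)²-3·(16/5)²)/(6·8·200000) = -46/421875 rad
Superposition: θ = Σ θ_i = -137/2109375 rad ≈ -0.000065 rad

θ(16/5) = -137/2109375 rad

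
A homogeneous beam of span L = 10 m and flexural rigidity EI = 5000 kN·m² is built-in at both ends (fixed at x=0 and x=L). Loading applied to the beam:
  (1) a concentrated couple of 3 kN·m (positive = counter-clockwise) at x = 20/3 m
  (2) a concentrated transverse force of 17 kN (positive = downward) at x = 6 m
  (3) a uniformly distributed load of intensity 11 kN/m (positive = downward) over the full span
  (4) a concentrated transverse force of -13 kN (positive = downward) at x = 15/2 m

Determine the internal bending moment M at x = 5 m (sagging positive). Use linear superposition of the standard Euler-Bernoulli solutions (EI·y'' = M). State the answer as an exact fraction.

M(5) = 13529/240 kN·m

Load 1 — applied couple M₀=3 kN·m at a=20/3 m (b=L-a=10/3):
  M_1 = R_Ax - M_A  [x≤a] with R_A=2/5, M_A=1 = (2/5)·5 - 1 = 1 kN·m
Load 2 — point force P=17 kN at a=6 m (b=L-a=4):
  M_2 = Pb²(3a+b)x/L³ - Pab²/L²  [x≤a] = 17·4²·(3·6+4)·5/10³ - 17·6·4²/10² = 68/5 kN·m
Load 3 — uniform load w=11 kN/m over full span:
  M_3 = wLx/2 - wL²/12 - wx²/2 = 11·10·5/2 - 11·10²/12 - 11·5²/2 = 275/6 kN·m
Load 4 — point force P=-13 kN at a=15/2 m (b=L-a=5/2):
  M_4 = Pb²(3a+b)x/L³ - Pab²/L²  [x≤a] = (-13)·(5/2)²·(3·(15/2)+(5/2))·5/10³ - (-13)·(15/2)·(5/2)²/10² = -65/16 kN·m
Superposition: M = Σ M_i = 13529/240 kN·m ≈ 56.370833 kN·m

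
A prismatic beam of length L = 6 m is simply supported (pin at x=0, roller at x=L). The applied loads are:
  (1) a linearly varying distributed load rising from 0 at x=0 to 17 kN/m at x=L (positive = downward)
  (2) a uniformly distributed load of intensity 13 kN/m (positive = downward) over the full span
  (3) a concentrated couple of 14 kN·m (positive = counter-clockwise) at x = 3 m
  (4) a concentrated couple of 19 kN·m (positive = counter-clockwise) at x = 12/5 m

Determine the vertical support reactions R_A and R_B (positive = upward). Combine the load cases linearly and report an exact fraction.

Load 1 — triangular load w₀=17 kN/m (0→w₀ over full span):
  R_A = w₀L/6 = 17·6/6 = 17 kN
  R_B = w₀L/3 = 17·6/3 = 34 kN
Load 2 — uniform load w=13 kN/m over full span:
  R_A = wL/2 = 13·6/2 = 39 kN
  R_B = wL/2 = 13·6/2 = 39 kN
Load 3 — applied couple M₀=14 kN·m at a=3 m (b=L-a=3):
  R_A = M₀/L = 14/6 = 7/3 kN
  R_B = -M₀/L = -14/6 = -7/3 kN
Load 4 — applied couple M₀=19 kN·m at a=12/5 m (b=L-a=18/5):
  R_A = M₀/L = 19/6 kN
  R_B = -M₀/L = -19/6 kN
Superposition: R_A = 123/2 kN, R_B = 135/2 kN

R_A = 123/2 kN, R_B = 135/2 kN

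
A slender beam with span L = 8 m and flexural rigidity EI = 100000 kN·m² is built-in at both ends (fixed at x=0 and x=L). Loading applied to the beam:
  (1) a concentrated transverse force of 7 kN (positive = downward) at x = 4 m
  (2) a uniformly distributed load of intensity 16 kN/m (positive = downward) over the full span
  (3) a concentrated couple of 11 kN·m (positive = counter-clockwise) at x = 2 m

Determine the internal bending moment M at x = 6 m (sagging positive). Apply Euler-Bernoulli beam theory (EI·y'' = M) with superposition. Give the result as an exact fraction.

M(6) = 1057/96 kN·m

Load 1 — point force P=7 kN at a=4 m (b=L-a=4):
  M_1 = Pa²(a+3b)(L-x)/L³ - Pa²b/L²  [x>a] = 7·4²·(4+3·4)·(8-6)/8³ - 7·4²·4/8² = 0 kN·m
Load 2 — uniform load w=16 kN/m over full span:
  M_2 = wLx/2 - wL²/12 - wx²/2 = 16·8·6/2 - 16·8²/12 - 16·6²/2 = 32/3 kN·m
Load 3 — applied couple M₀=11 kN·m at a=2 m (b=L-a=6):
  M_3 = R_Ax - M_A - M₀  [x>a] with R_A=99/64, M_A=-33/16 = (99/64)·6 - (-33/16) - 11 = 11/32 kN·m
Superposition: M = Σ M_i = 1057/96 kN·m ≈ 11.010417 kN·m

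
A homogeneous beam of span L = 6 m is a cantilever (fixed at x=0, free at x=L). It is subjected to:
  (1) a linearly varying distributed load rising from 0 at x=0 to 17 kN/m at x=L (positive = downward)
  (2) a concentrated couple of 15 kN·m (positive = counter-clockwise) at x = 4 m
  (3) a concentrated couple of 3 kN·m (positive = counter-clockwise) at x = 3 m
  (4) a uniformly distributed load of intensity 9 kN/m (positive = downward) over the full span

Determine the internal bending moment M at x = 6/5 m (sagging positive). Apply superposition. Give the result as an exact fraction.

M(6/5) = -28662/125 kN·m

Load 1 — triangular load w₀=17 kN/m (0→w₀ over full span):
  M_1 = w₀Lx/2 - w₀L²/3 - w₀x³/(6L) = 17·6·(6/5)/2 - 17·6²/3 - 17·(6/5)³/(6·6) = -17952/125 kN·m
Load 2 — applied couple M₀=15 kN·m at a=4 m (b=L-a=2):
  M_2 = M₀  [x≤a] = 15 = 15 kN·m
Load 3 — applied couple M₀=3 kN·m at a=3 m (b=L-a=3):
  M_3 = M₀  [x≤a] = 3 = 3 kN·m
Load 4 — uniform load w=9 kN/m over full span:
  M_4 = -w(L-x)²/2 = -9·(6-(6/5))²/2 = -2592/25 kN·m
Superposition: M = Σ M_i = -28662/125 kN·m ≈ -229.296000 kN·m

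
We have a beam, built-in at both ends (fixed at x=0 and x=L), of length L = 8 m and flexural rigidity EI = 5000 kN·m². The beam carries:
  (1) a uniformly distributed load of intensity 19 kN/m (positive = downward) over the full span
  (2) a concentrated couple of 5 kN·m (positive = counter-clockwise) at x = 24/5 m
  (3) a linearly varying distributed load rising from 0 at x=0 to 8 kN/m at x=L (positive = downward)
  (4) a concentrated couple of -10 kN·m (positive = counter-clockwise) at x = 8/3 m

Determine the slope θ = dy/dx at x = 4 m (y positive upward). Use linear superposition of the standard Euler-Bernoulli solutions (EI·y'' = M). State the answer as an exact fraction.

Load 1 — uniform load w=19 kN/m over full span:
  θ_1 = -wx(L-x)(L-2x)/(12EI) = -19·4·(8-4)·(8-2·4)/(12·5000) = 0 rad
Load 2 — applied couple M₀=5 kN·m at a=24/5 m (b=L-a=16/5):
  θ_2 = (R_Ax²/2 - M_Ax)/EI  [x≤a] with R_A=9/10, M_A=8/5 = ((9/10)·4²/2 - (8/5)·4)/5000 = 1/6250 rad
Load 3 — triangular load w₀=8 kN/m (0→w₀ over full span):
  θ_3 = -w₀(2x(L-x)(L-2x)(x+2L)+x²(L-x)²)/(120LEI) = -8·(2·4·(8-4)·(8-2·4)·(4+2·8)+4²·(8-4)²)/(120·8·5000) = -4/9375 rad
Load 4 — applied couple M₀=-10 kN·m at a=8/3 m (b=L-a=16/3):
  θ_4 = (R_Ax²/2 - M_Ax - M₀(x-a))/EI  [x>a] with R_A=-5/3, M_A=0 = ((-5/3)·4²/2 - 0·4 - (-10)·(4-(8/3)))/5000 = 0 rad
Superposition: θ = Σ θ_i = -1/3750 rad ≈ -0.000267 rad

θ(4) = -1/3750 rad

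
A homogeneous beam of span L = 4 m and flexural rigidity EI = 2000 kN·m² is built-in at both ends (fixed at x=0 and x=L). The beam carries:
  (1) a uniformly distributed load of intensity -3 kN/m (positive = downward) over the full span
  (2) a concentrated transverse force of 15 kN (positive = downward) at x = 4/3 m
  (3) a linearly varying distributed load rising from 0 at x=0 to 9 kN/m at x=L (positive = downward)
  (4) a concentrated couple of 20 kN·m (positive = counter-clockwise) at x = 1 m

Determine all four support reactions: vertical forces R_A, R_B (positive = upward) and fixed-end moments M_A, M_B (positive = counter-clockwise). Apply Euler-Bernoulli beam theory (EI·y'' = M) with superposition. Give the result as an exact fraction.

R_A = 5809/360 kN, M_A = 1069/180 kN·m, R_B = 1751/360 kN, M_B = -251/180 kN·m

Load 1 — uniform load w=-3 kN/m over full span:
  R_A = wL/2 = (-3)·4/2 = -6 kN
  M_A = wL²/12 = (-3)·4²/12 = -4 kN·m
  R_B = wL/2 = (-3)·4/2 = -6 kN
  M_B = -wL²/12 = -(-3)·4²/12 = 4 kN·m
Load 2 — point force P=15 kN at a=4/3 m (b=L-a=8/3):
  R_A = Pb²(3a+b)/L³ = 15·(8/3)²·(3·(4/3)+(8/3))/4³ = 100/9 kN
  M_A = Pab²/L² = 15·(4/3)·(8/3)²/4² = 80/9 kN·m
  R_B = Pa²(a+3b)/L³ = 15·(4/3)²·((4/3)+3·(8/3))/4³ = 35/9 kN
  M_B = -Pa²b/L² = -15·(4/3)²·(8/3)/4² = -40/9 kN·m
Load 3 — triangular load w₀=9 kN/m (0→w₀ over full span):
  R_A = 3w₀L/20 = 3·9·4/20 = 27/5 kN
  M_A = w₀L²/30 = 9·4²/30 = 24/5 kN·m
  R_B = 7w₀L/20 = 7·9·4/20 = 63/5 kN
  M_B = -w₀L²/20 = -9·4²/20 = -36/5 kN·m
Load 4 — applied couple M₀=20 kN·m at a=1 m (b=L-a=3):
  R_A = 6M₀ab/L³ = 6·20·1·3/4³ = 45/8 kN
  M_A = M₀b(2a-b)/L² = 20·3·(2·1-3)/4² = -15/4 kN·m
  R_B = -6M₀ab/L³ = -6·20·1·3/4³ = -45/8 kN
  M_B = M₀a(2b-a)/L² = 20·1·(2·3-1)/4² = 25/4 kN·m
Superposition: R_A = 5809/360 kN, M_A = 1069/180 kN·m, R_B = 1751/360 kN, M_B = -251/180 kN·m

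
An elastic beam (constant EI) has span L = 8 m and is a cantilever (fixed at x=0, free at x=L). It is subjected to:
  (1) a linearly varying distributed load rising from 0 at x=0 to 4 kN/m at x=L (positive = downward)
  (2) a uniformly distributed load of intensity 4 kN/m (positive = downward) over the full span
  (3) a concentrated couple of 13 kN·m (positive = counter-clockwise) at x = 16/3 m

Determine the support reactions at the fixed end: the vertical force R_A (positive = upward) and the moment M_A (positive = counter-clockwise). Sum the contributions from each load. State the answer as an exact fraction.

Load 1 — triangular load w₀=4 kN/m (0→w₀ over full span):
  R_A = w₀L/2 = 4·8/2 = 16 kN
  M_A = w₀L²/3 = 4·8²/3 = 256/3 kN·m
Load 2 — uniform load w=4 kN/m over full span:
  R_A = wL = 4·8 = 32 kN
  M_A = wL²/2 = 4·8²/2 = 128 kN·m
Load 3 — applied couple M₀=13 kN·m at a=16/3 m (b=L-a=8/3):
  R_A = 0 kN
  M_A = -M₀ = -13 kN·m
Superposition: R_A = 48 kN, M_A = 601/3 kN·m

R_A = 48 kN, M_A = 601/3 kN·m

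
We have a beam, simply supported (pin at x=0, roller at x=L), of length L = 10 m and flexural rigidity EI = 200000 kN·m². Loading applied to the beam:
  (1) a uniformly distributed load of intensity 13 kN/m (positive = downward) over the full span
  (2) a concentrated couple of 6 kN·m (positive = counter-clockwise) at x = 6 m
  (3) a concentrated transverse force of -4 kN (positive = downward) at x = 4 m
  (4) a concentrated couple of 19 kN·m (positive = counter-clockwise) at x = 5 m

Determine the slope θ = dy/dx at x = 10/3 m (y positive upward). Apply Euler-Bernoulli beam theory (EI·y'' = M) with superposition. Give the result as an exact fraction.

θ(10/3) = -401377/324000000 rad

Load 1 — uniform load w=13 kN/m over full span:
  θ_1 = -w(L³-6Lx²+4x³)/(24EI) = -13·(10³-6·10·(10/3)²+4·(10/3)³)/(24·200000) = -169/129600 rad
Load 2 — applied couple M₀=6 kN·m at a=6 m (b=L-a=4):
  θ_2 = (M₀x²/(2L)+C₁)/EI  [x≤a] with C₁=M₀(3b²-L²)/(6L)=-26/5 = (6·(10/3)²/(2·10)+(-26/5))/200000 = -7/750000 rad
Load 3 — point force P=-4 kN at a=4 m (b=L-a=6):
  θ_3 = -Pb(L²-b²-3x²)/(6LEI)  [x≤a] = -(-4)·6·(10²-6²-3·(10/3)²)/(6·10·200000) = 23/375000 rad
Load 4 — applied couple M₀=19 kN·m at a=5 m (b=L-a=5):
  θ_4 = (M₀x²/(2L)+C₁)/EI  [x≤a] with C₁=M₀(3b²-L²)/(6L)=-95/12 = (19·(10/3)²/(2·10)+(-95/12))/200000 = 19/1440000 rad
Superposition: θ = Σ θ_i = -401377/324000000 rad ≈ -0.001239 rad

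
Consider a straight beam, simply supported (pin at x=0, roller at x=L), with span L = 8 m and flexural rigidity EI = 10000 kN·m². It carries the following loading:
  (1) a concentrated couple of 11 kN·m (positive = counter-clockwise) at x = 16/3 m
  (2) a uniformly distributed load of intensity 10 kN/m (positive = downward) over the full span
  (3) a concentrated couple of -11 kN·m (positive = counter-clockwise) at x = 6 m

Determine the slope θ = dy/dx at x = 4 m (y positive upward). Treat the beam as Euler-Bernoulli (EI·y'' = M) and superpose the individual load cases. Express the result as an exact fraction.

Load 1 — applied couple M₀=11 kN·m at a=16/3 m (b=L-a=8/3):
  θ_1 = (M₀x²/(2L)+C₁)/EI  [x≤a] with C₁=M₀(3b²-L²)/(6L)=-88/9 = (11·4²/(2·8)+(-88/9))/10000 = 11/90000 rad
Load 2 — uniform load w=10 kN/m over full span:
  θ_2 = -w(L³-6Lx²+4x³)/(24EI) = -10·(8³-6·8·4²+4·4³)/(24·10000) = 0 rad
Load 3 — applied couple M₀=-11 kN·m at a=6 m (b=L-a=2):
  θ_3 = (M₀x²/(2L)+C₁)/EI  [x≤a] with C₁=M₀(3b²-L²)/(6L)=143/12 = ((-11)·4²/(2·8)+(143/12))/10000 = 11/120000 rad
Superposition: θ = Σ θ_i = 77/360000 rad ≈ 0.000214 rad

θ(4) = 77/360000 rad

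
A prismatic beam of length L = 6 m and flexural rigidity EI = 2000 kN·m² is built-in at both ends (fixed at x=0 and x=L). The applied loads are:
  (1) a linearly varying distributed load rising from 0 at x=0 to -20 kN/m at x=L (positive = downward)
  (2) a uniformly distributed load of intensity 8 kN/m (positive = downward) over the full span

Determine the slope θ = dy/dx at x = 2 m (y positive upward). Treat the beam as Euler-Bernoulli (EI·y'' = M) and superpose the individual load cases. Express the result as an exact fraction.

θ(2) = 2/1125 rad

Load 1 — triangular load w₀=-20 kN/m (0→w₀ over full span):
  θ_1 = -w₀(2x(L-x)(L-2x)(x+2L)+x²(L-x)²)/(120LEI) = -(-20)·(2·2·(6-2)·(6-2·2)·(2+2·6)+2²·(6-2)²)/(120·6·2000) = 8/1125 rad
Load 2 — uniform load w=8 kN/m over full span:
  θ_2 = -wx(L-x)(L-2x)/(12EI) = -8·2·(6-2)·(6-2·2)/(12·2000) = -2/375 rad
Superposition: θ = Σ θ_i = 2/1125 rad ≈ 0.001778 rad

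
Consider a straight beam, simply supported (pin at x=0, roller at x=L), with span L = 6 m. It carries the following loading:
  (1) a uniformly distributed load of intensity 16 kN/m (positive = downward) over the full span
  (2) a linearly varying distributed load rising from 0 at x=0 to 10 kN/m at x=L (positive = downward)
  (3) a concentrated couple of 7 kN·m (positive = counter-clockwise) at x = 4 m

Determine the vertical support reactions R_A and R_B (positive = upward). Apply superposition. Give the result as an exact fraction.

R_A = 355/6 kN, R_B = 401/6 kN

Load 1 — uniform load w=16 kN/m over full span:
  R_A = wL/2 = 16·6/2 = 48 kN
  R_B = wL/2 = 16·6/2 = 48 kN
Load 2 — triangular load w₀=10 kN/m (0→w₀ over full span):
  R_A = w₀L/6 = 10·6/6 = 10 kN
  R_B = w₀L/3 = 10·6/3 = 20 kN
Load 3 — applied couple M₀=7 kN·m at a=4 m (b=L-a=2):
  R_A = M₀/L = 7/6 kN
  R_B = -M₀/L = -7/6 kN
Superposition: R_A = 355/6 kN, R_B = 401/6 kN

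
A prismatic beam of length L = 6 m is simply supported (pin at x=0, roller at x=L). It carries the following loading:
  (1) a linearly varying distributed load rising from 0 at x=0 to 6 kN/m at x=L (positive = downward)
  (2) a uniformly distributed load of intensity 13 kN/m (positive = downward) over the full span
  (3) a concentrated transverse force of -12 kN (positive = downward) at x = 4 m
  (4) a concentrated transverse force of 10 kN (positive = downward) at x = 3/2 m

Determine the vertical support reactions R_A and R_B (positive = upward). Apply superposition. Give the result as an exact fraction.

R_A = 97/2 kN, R_B = 91/2 kN

Load 1 — triangular load w₀=6 kN/m (0→w₀ over full span):
  R_A = w₀L/6 = 6·6/6 = 6 kN
  R_B = w₀L/3 = 6·6/3 = 12 kN
Load 2 — uniform load w=13 kN/m over full span:
  R_A = wL/2 = 13·6/2 = 39 kN
  R_B = wL/2 = 13·6/2 = 39 kN
Load 3 — point force P=-12 kN at a=4 m (b=L-a=2):
  R_A = Pb/L = (-12)·2/6 = -4 kN
  R_B = Pa/L = (-12)·4/6 = -8 kN
Load 4 — point force P=10 kN at a=3/2 m (b=L-a=9/2):
  R_A = Pb/L = 10·(9/2)/6 = 15/2 kN
  R_B = Pa/L = 10·(3/2)/6 = 5/2 kN
Superposition: R_A = 97/2 kN, R_B = 91/2 kN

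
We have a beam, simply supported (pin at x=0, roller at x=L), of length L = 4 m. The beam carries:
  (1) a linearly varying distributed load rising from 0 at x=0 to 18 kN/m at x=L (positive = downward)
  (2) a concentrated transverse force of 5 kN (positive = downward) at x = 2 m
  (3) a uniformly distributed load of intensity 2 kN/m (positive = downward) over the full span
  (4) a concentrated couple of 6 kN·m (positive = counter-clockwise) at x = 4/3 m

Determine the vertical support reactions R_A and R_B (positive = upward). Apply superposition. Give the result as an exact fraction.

Load 1 — triangular load w₀=18 kN/m (0→w₀ over full span):
  R_A = w₀L/6 = 18·4/6 = 12 kN
  R_B = w₀L/3 = 18·4/3 = 24 kN
Load 2 — point force P=5 kN at a=2 m (b=L-a=2):
  R_A = Pb/L = 5·2/4 = 5/2 kN
  R_B = Pa/L = 5·2/4 = 5/2 kN
Load 3 — uniform load w=2 kN/m over full span:
  R_A = wL/2 = 2·4/2 = 4 kN
  R_B = wL/2 = 2·4/2 = 4 kN
Load 4 — applied couple M₀=6 kN·m at a=4/3 m (b=L-a=8/3):
  R_A = M₀/L = 6/4 = 3/2 kN
  R_B = -M₀/L = -6/4 = -3/2 kN
Superposition: R_A = 20 kN, R_B = 29 kN

R_A = 20 kN, R_B = 29 kN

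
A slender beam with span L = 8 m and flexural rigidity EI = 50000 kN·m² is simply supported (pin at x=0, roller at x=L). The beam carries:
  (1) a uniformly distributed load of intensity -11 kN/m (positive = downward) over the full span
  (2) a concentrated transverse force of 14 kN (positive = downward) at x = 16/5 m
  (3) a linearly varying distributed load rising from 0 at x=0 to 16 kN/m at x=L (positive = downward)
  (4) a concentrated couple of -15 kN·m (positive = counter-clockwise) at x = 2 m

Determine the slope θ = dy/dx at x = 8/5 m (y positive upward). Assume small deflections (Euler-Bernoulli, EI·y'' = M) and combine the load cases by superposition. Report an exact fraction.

θ(8/5) = -211823/1125000000 rad

Load 1 — uniform load w=-11 kN/m over full span:
  θ_1 = -w(L³-6Lx²+4x³)/(24EI) = -(-11)·(8³-6·8·(8/5)²+4·(8/5)³)/(24·50000) = 1452/390625 rad
Load 2 — point force P=14 kN at a=16/5 m (b=L-a=24/5):
  θ_2 = -Pb(L²-b²-3x²)/(6LEI)  [x≤a] = -14·(24/5)·(8²-(24/5)²-3·(8/5)²)/(6·8·50000) = -364/390625 rad
Load 3 — triangular load w₀=16 kN/m (0→w₀ over full span):
  θ_3 = -w₀(7L⁴-30L²x²+15x⁴)/(360LEI) = -16·(7·8⁴-30·8²·(8/5)²+15·(8/5)⁴)/(360·8·50000) = -46592/17578125 rad
Load 4 — applied couple M₀=-15 kN·m at a=2 m (b=L-a=6):
  θ_4 = (M₀x²/(2L)+C₁)/EI  [x≤a] with C₁=M₀(3b²-L²)/(6L)=-55/4 = ((-15)·(8/5)²/(2·8)+(-55/4))/50000 = -323/1000000 rad
Superposition: θ = Σ θ_i = -211823/1125000000 rad ≈ -0.000188 rad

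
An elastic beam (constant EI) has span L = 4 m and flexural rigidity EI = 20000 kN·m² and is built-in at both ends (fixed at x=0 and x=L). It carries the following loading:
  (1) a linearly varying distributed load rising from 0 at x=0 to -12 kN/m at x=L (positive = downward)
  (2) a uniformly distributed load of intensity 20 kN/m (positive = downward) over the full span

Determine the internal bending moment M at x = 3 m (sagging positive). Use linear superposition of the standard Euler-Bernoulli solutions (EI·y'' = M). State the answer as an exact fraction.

Load 1 — triangular load w₀=-12 kN/m (0→w₀ over full span):
  M_1 = 3w₀Lx/20 - w₀L²/30 - w₀x³/(6L) = 3·(-12)·4·3/20 - (-12)·4²/30 - (-12)·3³/(6·4) = -17/10 kN·m
Load 2 — uniform load w=20 kN/m over full span:
  M_2 = wLx/2 - wL²/12 - wx²/2 = 20·4·3/2 - 20·4²/12 - 20·3²/2 = 10/3 kN·m
Superposition: M = Σ M_i = 49/30 kN·m ≈ 1.633333 kN·m

M(3) = 49/30 kN·m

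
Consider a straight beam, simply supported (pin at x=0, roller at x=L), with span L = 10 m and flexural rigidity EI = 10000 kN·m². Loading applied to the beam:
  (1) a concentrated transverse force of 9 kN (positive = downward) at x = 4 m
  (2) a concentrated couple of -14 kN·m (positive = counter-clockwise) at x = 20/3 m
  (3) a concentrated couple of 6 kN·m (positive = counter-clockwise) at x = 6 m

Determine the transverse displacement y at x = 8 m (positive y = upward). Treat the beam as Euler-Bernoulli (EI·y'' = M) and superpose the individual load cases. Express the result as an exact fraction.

y(8) = -911/112500 m

Load 1 — point force P=9 kN at a=4 m (b=L-a=6):
  y_1 = -Pa(L-x)(2Lx-a²-x²)/(6LEI)  [x>a] = -9·4·(10-8)·(2·10·8-4²-8²)/(6·10·10000) = -6/625 m
Load 2 — applied couple M₀=-14 kN·m at a=20/3 m (b=L-a=10/3):
  y_2 = (M₀x³/(6L)-M₀(x-a)²/2+C₁x)/EI  [x>a] with C₁=M₀(3b²-L²)/(6L)=140/9 = ((-14)·8³/(6·10)-(-14)·(8-(20/3))²/2+(140/9)·8)/10000 = 49/28125 m
Load 3 — applied couple M₀=6 kN·m at a=6 m (b=L-a=4):
  y_3 = (M₀x³/(6L)-M₀(x-a)²/2+C₁x)/EI  [x>a] with C₁=M₀(3b²-L²)/(6L)=-26/5 = (6·8³/(6·10)-6·(8-6)²/2+(-26/5)·8)/10000 = -3/12500 m
Superposition: y = Σ y_i = -911/112500 m ≈ -0.008098 m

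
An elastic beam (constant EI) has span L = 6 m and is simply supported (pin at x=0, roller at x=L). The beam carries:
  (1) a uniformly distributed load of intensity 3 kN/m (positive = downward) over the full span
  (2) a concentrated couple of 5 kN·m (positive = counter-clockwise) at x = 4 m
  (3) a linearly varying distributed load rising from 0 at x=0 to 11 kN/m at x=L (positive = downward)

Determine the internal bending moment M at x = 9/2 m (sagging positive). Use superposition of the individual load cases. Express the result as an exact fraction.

M(9/2) = 977/32 kN·m

Load 1 — uniform load w=3 kN/m over full span:
  M_1 = wx(L-x)/2 = 3·(9/2)·(6-(9/2))/2 = 81/8 kN·m
Load 2 — applied couple M₀=5 kN·m at a=4 m (b=L-a=2):
  M_2 = M₀x/L - M₀  [x>a] = 5·(9/2)/6 - 5 = -5/4 kN·m
Load 3 — triangular load w₀=11 kN/m (0→w₀ over full span):
  M_3 = w₀Lx/6 - w₀x³/(6L) = 11·6·(9/2)/6 - 11·(9/2)³/(6·6) = 693/32 kN·m
Superposition: M = Σ M_i = 977/32 kN·m ≈ 30.531250 kN·m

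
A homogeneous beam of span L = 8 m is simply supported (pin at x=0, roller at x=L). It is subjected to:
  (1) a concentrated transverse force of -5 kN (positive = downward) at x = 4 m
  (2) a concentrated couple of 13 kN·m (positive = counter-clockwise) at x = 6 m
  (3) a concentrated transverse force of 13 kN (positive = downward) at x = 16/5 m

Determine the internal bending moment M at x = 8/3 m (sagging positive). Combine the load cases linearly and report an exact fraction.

M(8/3) = 277/15 kN·m

Load 1 — point force P=-5 kN at a=4 m (b=L-a=4):
  M_1 = Pbx/L  [x≤a] = (-5)·4·(8/3)/8 = -20/3 kN·m
Load 2 — applied couple M₀=13 kN·m at a=6 m (b=L-a=2):
  M_2 = M₀x/L  [x≤a] = 13·(8/3)/8 = 13/3 kN·m
Load 3 — point force P=13 kN at a=16/5 m (b=L-a=24/5):
  M_3 = Pbx/L  [x≤a] = 13·(24/5)·(8/3)/8 = 104/5 kN·m
Superposition: M = Σ M_i = 277/15 kN·m ≈ 18.466667 kN·m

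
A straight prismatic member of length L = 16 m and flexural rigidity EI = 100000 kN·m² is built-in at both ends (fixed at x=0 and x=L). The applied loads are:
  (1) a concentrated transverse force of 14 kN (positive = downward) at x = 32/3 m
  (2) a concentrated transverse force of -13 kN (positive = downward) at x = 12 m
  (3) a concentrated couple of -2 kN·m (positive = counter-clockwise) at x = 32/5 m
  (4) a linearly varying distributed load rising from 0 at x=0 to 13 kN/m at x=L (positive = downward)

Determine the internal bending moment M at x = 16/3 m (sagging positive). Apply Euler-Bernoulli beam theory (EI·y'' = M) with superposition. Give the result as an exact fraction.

Load 1 — point force P=14 kN at a=32/3 m (b=L-a=16/3):
  M_1 = Pb²(3a+b)x/L³ - Pab²/L²  [x≤a] = 14·(16/3)²·(3·(32/3)+(16/3))·(16/3)/16³ - 14·(32/3)·(16/3)²/16² = 224/81 kN·m
Load 2 — point force P=-13 kN at a=12 m (b=L-a=4):
  M_2 = Pb²(3a+b)x/L³ - Pab²/L²  [x≤a] = (-13)·4²·(3·12+4)·(16/3)/16³ - (-13)·12·4²/16² = -13/12 kN·m
Load 3 — applied couple M₀=-2 kN·m at a=32/5 m (b=L-a=48/5):
  M_3 = R_Ax - M_A  [x≤a] with R_A=-9/50, M_A=-6/25 = (-9/50)·(16/3) - (-6/25) = -18/25 kN·m
Load 4 — triangular load w₀=13 kN/m (0→w₀ over full span):
  M_4 = 3w₀Lx/20 - w₀L²/30 - w₀x³/(6L) = 3·13·16·(16/3)/20 - 13·16²/30 - 13·(16/3)³/(6·16) = 14144/405 kN·m
Superposition: M = Σ M_i = 32297/900 kN·m ≈ 35.885556 kN·m

M(16/3) = 32297/900 kN·m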